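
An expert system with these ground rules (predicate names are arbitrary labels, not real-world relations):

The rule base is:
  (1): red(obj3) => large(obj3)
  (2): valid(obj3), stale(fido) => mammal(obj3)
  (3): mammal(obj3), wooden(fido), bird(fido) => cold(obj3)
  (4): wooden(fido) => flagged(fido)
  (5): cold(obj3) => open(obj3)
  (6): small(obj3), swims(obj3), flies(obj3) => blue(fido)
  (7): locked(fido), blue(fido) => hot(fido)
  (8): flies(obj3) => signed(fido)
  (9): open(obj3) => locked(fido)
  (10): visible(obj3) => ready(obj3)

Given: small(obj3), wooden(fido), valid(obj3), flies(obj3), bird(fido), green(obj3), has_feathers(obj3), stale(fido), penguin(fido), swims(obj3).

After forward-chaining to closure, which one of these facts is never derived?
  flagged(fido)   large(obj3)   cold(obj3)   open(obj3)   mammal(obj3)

large(obj3)

Round 1: (2) [valid(obj3), stale(fido) => mammal(obj3)]; (4) [wooden(fido) => flagged(fido)]; (6) [small(obj3), swims(obj3), flies(obj3) => blue(fido)]; (8) [flies(obj3) => signed(fido)]. New: mammal(obj3), flagged(fido), blue(fido), signed(fido).
Round 2: (3) [mammal(obj3), wooden(fido), bird(fido) => cold(obj3)]. New: cold(obj3).
Round 3: (5) [cold(obj3) => open(obj3)]. New: open(obj3).
Round 4: (9) [open(obj3) => locked(fido)]. New: locked(fido).
Round 5: (7) [locked(fido), blue(fido) => hot(fido)]. New: hot(fido).
Derived: flagged(fido) (round 1), mammal(obj3) (round 1), cold(obj3) (round 2), open(obj3) (round 3). large(obj3) never appears in any round.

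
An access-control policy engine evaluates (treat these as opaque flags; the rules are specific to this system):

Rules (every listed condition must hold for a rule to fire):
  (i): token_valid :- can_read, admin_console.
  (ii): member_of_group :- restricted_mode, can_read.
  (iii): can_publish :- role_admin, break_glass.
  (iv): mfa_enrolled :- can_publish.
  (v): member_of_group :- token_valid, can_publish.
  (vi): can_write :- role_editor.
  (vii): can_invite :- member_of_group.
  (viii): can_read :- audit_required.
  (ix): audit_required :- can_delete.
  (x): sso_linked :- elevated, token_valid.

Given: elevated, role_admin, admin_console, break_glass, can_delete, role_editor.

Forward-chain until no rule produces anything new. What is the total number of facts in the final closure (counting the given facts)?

Round 1 fires (iii), (vi), (ix), giving can_publish, can_write, audit_required.
Round 2 fires (iv), (viii), giving mfa_enrolled, can_read.
Round 3 fires (i), giving token_valid.
Round 4 fires (v), (x), giving member_of_group, sso_linked.
Round 5 fires (vii), giving can_invite.
Closure: {admin_console, audit_required, break_glass, can_delete, can_invite, can_publish, can_read, can_write, elevated, member_of_group, mfa_enrolled, role_admin, role_editor, sso_linked, token_valid} — 15 facts.

15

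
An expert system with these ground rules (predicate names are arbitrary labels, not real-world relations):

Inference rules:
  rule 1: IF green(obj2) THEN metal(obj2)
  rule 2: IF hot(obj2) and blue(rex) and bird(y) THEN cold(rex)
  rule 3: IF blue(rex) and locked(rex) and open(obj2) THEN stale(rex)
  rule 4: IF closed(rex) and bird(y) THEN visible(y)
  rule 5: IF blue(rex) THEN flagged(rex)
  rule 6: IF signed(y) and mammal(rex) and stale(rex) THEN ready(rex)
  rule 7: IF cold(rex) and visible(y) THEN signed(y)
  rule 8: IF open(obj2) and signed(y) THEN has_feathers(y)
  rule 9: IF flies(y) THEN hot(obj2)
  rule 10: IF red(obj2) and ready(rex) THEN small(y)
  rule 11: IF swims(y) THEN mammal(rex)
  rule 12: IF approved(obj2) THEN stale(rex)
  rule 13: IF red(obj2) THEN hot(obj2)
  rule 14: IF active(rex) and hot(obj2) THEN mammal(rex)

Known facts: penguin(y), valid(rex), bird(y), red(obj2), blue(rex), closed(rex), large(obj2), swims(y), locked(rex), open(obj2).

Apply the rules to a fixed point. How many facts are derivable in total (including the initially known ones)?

Round 1 — rule 3, rule 4, rule 5, rule 11, rule 13, derive stale(rex), visible(y), flagged(rex), mammal(rex), hot(obj2).
Round 2 — rule 2, derive cold(rex).
Round 3 — rule 7, derive signed(y).
Round 4 — rule 6, rule 8, derive ready(rex), has_feathers(y).
Round 5 — rule 10, derive small(y).
Closure: {bird(y), blue(rex), closed(rex), cold(rex), flagged(rex), has_feathers(y), hot(obj2), large(obj2), locked(rex), mammal(rex), open(obj2), penguin(y), ready(rex), red(obj2), signed(y), small(y), stale(rex), swims(y), valid(rex), visible(y)} — 20 facts.

20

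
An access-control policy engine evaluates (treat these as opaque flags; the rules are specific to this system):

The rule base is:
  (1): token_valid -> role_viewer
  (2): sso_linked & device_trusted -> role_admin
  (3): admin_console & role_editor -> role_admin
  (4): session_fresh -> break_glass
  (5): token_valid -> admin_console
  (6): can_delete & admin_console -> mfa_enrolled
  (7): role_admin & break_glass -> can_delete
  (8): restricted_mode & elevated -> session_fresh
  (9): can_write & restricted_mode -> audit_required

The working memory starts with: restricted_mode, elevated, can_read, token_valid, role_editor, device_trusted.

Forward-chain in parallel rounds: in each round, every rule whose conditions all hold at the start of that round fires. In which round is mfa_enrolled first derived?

[1] (1) [token_valid -> role_viewer]; (5) [token_valid -> admin_console]; (8) [restricted_mode & elevated -> session_fresh]. ⇒ new: role_viewer, admin_console, session_fresh.
[2] (3) [admin_console & role_editor -> role_admin]; (4) [session_fresh -> break_glass]. ⇒ new: role_admin, break_glass.
[3] (7) [role_admin & break_glass -> can_delete]. ⇒ new: can_delete.
[4] (6) [can_delete & admin_console -> mfa_enrolled]. ⇒ new: mfa_enrolled.
mfa_enrolled first appears in round 4.

4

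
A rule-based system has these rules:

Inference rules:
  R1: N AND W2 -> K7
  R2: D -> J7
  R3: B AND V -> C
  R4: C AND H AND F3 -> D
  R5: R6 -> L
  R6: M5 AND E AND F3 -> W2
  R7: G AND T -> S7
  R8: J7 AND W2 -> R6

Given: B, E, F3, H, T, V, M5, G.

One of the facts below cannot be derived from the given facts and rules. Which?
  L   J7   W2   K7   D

K7

Round 1 fires R3, R6, R7, giving C, W2, S7.
Round 2 fires R4, giving D.
Round 3 fires R2, giving J7.
Round 4 fires R8, giving R6.
Round 5 fires R5, giving L.
Derived: L (round 5), J7 (round 3), W2 (round 1), D (round 2). K7 never appears in any round.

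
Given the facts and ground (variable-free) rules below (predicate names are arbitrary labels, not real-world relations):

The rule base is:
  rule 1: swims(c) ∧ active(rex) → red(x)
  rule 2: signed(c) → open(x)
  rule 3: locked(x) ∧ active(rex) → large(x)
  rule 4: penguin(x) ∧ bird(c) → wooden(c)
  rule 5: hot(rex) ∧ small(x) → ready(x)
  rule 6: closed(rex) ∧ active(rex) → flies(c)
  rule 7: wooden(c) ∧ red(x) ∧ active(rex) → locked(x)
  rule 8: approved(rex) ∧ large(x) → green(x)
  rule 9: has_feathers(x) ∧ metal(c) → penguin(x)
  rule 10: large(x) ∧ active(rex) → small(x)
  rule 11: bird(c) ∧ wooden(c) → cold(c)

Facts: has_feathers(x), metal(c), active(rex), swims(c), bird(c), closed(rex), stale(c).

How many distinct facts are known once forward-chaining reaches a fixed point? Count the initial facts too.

15

Round 1 — rule 1, rule 6, rule 9, derive red(x), flies(c), penguin(x).
Round 2 — rule 4, derive wooden(c).
Round 3 — rule 7, rule 11, derive locked(x), cold(c).
Round 4 — rule 3, derive large(x).
Round 5 — rule 10, derive small(x).
Closure: {active(rex), bird(c), closed(rex), cold(c), flies(c), has_feathers(x), large(x), locked(x), metal(c), penguin(x), red(x), small(x), stale(c), swims(c), wooden(c)} — 15 facts.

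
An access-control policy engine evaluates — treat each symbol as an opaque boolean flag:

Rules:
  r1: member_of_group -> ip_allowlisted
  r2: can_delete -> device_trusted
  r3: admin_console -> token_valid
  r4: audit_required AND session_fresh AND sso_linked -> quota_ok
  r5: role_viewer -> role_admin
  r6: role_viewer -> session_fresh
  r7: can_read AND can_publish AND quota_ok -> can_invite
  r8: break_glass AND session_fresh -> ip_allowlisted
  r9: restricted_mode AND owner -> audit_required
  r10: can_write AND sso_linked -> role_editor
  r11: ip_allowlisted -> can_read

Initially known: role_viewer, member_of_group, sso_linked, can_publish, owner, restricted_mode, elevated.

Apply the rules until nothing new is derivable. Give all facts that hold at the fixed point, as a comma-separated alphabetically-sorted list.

audit_required, can_invite, can_publish, can_read, elevated, ip_allowlisted, member_of_group, owner, quota_ok, restricted_mode, role_admin, role_viewer, session_fresh, sso_linked

Round 1 fires r1, r5, r6, r9, giving ip_allowlisted, role_admin, session_fresh, audit_required.
Round 2 fires r4, r11, giving quota_ok, can_read.
Round 3 fires r7, giving can_invite.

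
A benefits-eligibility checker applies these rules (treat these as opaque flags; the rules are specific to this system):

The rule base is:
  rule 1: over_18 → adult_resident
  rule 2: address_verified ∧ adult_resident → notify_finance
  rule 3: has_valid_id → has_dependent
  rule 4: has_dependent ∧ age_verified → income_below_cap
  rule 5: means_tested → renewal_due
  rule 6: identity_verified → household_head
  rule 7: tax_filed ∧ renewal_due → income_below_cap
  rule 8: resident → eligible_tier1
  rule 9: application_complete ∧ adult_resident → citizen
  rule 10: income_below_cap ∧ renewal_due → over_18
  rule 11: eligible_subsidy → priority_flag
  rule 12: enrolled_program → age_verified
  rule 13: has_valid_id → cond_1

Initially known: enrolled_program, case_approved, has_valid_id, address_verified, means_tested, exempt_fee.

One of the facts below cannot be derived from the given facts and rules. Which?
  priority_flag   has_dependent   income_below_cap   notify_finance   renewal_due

Round 1 fires rule 3, rule 5, rule 12, rule 13, giving has_dependent, renewal_due, age_verified, cond_1.
Round 2 fires rule 4, giving income_below_cap.
Round 3 fires rule 10, giving over_18.
Round 4 fires rule 1, giving adult_resident.
Round 5 fires rule 2, giving notify_finance.
Derived: renewal_due (round 1), income_below_cap (round 2), notify_finance (round 5), has_dependent (round 1). priority_flag never appears in any round.

priority_flag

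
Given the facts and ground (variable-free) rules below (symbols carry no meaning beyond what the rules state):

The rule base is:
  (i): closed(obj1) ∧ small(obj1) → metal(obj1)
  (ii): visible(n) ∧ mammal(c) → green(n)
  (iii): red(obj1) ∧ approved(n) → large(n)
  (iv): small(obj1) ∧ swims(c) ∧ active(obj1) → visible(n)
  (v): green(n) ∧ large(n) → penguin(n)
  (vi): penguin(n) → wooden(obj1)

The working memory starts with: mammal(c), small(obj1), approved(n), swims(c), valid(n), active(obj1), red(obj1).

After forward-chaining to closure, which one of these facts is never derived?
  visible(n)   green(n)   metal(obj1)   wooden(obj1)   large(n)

metal(obj1)

Round 1 fires (iii), (iv), giving large(n), visible(n).
Round 2 fires (ii), giving green(n).
Round 3 fires (v), giving penguin(n).
Round 4 fires (vi), giving wooden(obj1).
Derived: visible(n) (round 1), green(n) (round 2), large(n) (round 1), wooden(obj1) (round 4). metal(obj1) never appears in any round.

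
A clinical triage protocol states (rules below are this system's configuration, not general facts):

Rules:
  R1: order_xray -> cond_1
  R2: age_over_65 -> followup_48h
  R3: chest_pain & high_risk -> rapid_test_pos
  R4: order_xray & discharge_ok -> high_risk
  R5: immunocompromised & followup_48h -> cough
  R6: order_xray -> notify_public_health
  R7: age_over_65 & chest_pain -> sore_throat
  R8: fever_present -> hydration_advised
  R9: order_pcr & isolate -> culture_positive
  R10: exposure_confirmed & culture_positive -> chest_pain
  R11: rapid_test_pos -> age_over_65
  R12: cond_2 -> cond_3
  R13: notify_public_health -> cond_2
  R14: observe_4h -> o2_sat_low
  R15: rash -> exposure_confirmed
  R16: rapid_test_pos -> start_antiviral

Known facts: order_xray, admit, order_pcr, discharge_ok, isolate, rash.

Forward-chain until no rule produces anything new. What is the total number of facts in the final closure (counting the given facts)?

19

Round 1 — R1, R4, R6, R9, R15, derive cond_1, high_risk, notify_public_health, culture_positive, exposure_confirmed.
Round 2 — R10, R13, derive chest_pain, cond_2.
Round 3 — R3, R12, derive rapid_test_pos, cond_3.
Round 4 — R11, R16, derive age_over_65, start_antiviral.
Round 5 — R2, R7, derive followup_48h, sore_throat.
Closure: {admit, age_over_65, chest_pain, cond_1, cond_2, cond_3, culture_positive, discharge_ok, exposure_confirmed, followup_48h, high_risk, isolate, notify_public_health, order_pcr, order_xray, rapid_test_pos, rash, sore_throat, start_antiviral} — 19 facts.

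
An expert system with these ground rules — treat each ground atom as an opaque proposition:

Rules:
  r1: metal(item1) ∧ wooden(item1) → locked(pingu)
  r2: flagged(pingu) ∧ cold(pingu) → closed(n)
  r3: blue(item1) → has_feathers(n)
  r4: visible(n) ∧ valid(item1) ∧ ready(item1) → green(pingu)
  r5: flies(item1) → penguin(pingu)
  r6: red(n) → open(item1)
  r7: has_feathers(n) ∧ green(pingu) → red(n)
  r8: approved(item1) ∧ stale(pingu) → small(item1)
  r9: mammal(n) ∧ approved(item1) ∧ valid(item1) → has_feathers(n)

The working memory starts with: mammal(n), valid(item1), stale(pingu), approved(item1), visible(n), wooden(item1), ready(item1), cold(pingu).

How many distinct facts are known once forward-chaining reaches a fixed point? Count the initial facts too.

13

[1] r4 [visible(n) ∧ valid(item1) ∧ ready(item1) → green(pingu)]; r8 [approved(item1) ∧ stale(pingu) → small(item1)]; r9 [mammal(n) ∧ approved(item1) ∧ valid(item1) → has_feathers(n)]. ⇒ new: green(pingu), small(item1), has_feathers(n).
[2] r7 [has_feathers(n) ∧ green(pingu) → red(n)]. ⇒ new: red(n).
[3] r6 [red(n) → open(item1)]. ⇒ new: open(item1).
Closure: {approved(item1), cold(pingu), green(pingu), has_feathers(n), mammal(n), open(item1), ready(item1), red(n), small(item1), stale(pingu), valid(item1), visible(n), wooden(item1)} — 13 facts.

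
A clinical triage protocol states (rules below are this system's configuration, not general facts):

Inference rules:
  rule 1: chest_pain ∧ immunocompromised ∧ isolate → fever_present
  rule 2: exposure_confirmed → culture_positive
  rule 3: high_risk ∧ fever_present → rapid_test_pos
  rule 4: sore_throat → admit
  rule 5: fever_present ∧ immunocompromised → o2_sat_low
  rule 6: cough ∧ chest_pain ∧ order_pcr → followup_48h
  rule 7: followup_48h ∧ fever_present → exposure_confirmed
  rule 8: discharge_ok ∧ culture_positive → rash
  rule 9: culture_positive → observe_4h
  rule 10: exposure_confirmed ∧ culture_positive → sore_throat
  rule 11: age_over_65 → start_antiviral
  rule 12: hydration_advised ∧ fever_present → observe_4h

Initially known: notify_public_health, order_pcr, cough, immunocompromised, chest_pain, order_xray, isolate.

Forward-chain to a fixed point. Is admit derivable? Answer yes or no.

yes

Round 1: rule 1 [chest_pain ∧ immunocompromised ∧ isolate → fever_present]; rule 6 [cough ∧ chest_pain ∧ order_pcr → followup_48h]. New: fever_present, followup_48h.
Round 2: rule 5 [fever_present ∧ immunocompromised → o2_sat_low]; rule 7 [followup_48h ∧ fever_present → exposure_confirmed]. New: o2_sat_low, exposure_confirmed.
Round 3: rule 2 [exposure_confirmed → culture_positive]. New: culture_positive.
Round 4: rule 9 [culture_positive → observe_4h]; rule 10 [exposure_confirmed ∧ culture_positive → sore_throat]. New: observe_4h, sore_throat.
Round 5: rule 4 [sore_throat → admit]. New: admit.
admit appears in round 5, so it is derivable.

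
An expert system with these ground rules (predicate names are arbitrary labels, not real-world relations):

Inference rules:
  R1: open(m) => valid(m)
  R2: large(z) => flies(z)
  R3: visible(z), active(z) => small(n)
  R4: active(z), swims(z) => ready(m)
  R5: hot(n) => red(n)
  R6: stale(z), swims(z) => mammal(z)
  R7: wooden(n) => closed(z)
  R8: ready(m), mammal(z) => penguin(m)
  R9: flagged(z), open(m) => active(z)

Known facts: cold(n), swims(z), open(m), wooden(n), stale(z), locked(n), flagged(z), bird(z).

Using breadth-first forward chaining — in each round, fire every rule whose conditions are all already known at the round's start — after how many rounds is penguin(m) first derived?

Round 1 fires R1, R6, R7, R9, giving valid(m), mammal(z), closed(z), active(z).
Round 2 fires R4, giving ready(m).
Round 3 fires R8, giving penguin(m).
penguin(m) first appears in round 3.

3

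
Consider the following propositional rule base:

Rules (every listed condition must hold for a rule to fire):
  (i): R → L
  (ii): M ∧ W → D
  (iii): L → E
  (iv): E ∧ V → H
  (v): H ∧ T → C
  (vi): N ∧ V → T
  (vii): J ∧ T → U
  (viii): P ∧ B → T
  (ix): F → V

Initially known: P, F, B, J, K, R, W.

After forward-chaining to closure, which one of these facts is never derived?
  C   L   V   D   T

D

Round 1: (i) [R → L]; (viii) [P ∧ B → T]; (ix) [F → V]. New: L, T, V.
Round 2: (iii) [L → E]; (vii) [J ∧ T → U]. New: E, U.
Round 3: (iv) [E ∧ V → H]. New: H.
Round 4: (v) [H ∧ T → C]. New: C.
Derived: L (round 1), T (round 1), V (round 1), C (round 4). D never appears in any round.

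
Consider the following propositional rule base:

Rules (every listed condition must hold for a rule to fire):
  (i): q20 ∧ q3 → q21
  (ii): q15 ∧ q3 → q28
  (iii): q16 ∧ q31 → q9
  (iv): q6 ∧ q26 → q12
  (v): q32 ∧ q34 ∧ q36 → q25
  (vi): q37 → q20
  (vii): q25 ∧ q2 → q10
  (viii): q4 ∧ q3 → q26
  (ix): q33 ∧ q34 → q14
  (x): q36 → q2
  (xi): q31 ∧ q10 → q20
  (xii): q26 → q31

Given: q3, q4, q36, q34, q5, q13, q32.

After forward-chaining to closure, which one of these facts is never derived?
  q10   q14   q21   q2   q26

Round 1: (v) [q32 ∧ q34 ∧ q36 → q25]; (viii) [q4 ∧ q3 → q26]; (x) [q36 → q2]. Adds q25, q26, q2.
Round 2: (vii) [q25 ∧ q2 → q10]; (xii) [q26 → q31]. Adds q10, q31.
Round 3: (xi) [q31 ∧ q10 → q20]. Adds q20.
Round 4: (i) [q20 ∧ q3 → q21]. Adds q21.
Derived: q2 (round 1), q21 (round 4), q10 (round 2), q26 (round 1). q14 never appears in any round.

q14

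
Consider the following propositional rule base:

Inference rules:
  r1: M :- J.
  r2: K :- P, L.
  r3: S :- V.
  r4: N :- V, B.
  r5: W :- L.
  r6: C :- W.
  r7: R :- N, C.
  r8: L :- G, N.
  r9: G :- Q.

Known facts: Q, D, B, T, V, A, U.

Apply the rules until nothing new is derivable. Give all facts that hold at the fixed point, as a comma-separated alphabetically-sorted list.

A, B, C, D, G, L, N, Q, R, S, T, U, V, W

Round 1: r3 [S :- V.]; r4 [N :- V, B.]; r9 [G :- Q.]. Adds S, N, G.
Round 2: r8 [L :- G, N.]. Adds L.
Round 3: r5 [W :- L.]. Adds W.
Round 4: r6 [C :- W.]. Adds C.
Round 5: r7 [R :- N, C.]. Adds R.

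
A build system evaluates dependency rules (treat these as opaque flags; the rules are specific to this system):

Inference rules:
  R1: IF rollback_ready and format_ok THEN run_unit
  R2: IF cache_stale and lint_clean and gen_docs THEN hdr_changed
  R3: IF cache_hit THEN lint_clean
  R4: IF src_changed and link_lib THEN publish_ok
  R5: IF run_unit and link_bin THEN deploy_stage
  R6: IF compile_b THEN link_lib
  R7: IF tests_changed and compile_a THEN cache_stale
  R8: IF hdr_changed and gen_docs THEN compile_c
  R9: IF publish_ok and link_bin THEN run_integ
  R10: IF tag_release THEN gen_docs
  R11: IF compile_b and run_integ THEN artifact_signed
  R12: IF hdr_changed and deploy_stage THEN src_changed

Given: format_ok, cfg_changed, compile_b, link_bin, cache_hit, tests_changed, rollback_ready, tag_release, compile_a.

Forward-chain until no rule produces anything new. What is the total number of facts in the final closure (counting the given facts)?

21

Round 1 — R1, R3, R6, R7, R10, derive run_unit, lint_clean, link_lib, cache_stale, gen_docs.
Round 2 — R2, R5, derive hdr_changed, deploy_stage.
Round 3 — R8, R12, derive compile_c, src_changed.
Round 4 — R4, derive publish_ok.
Round 5 — R9, derive run_integ.
Round 6 — R11, derive artifact_signed.
Closure: {artifact_signed, cache_hit, cache_stale, cfg_changed, compile_a, compile_b, compile_c, deploy_stage, format_ok, gen_docs, hdr_changed, link_bin, link_lib, lint_clean, publish_ok, rollback_ready, run_integ, run_unit, src_changed, tag_release, tests_changed} — 21 facts.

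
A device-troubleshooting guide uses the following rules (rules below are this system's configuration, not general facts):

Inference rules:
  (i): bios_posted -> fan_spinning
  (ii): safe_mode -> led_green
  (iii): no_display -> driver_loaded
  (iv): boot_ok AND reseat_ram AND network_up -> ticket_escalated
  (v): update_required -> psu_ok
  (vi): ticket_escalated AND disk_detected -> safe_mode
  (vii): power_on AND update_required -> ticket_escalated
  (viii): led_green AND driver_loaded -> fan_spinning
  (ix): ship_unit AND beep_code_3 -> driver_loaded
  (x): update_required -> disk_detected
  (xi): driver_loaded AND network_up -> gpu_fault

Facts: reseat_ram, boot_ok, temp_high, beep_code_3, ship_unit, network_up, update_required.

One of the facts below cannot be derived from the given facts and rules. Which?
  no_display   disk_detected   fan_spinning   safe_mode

[1] (iv) [boot_ok AND reseat_ram AND network_up -> ticket_escalated]; (v) [update_required -> psu_ok]; (ix) [ship_unit AND beep_code_3 -> driver_loaded]; (x) [update_required -> disk_detected]. ⇒ new: ticket_escalated, psu_ok, driver_loaded, disk_detected.
[2] (vi) [ticket_escalated AND disk_detected -> safe_mode]; (xi) [driver_loaded AND network_up -> gpu_fault]. ⇒ new: safe_mode, gpu_fault.
[3] (ii) [safe_mode -> led_green]. ⇒ new: led_green.
[4] (viii) [led_green AND driver_loaded -> fan_spinning]. ⇒ new: fan_spinning.
Derived: fan_spinning (round 4), safe_mode (round 2), disk_detected (round 1). no_display never appears in any round.

no_display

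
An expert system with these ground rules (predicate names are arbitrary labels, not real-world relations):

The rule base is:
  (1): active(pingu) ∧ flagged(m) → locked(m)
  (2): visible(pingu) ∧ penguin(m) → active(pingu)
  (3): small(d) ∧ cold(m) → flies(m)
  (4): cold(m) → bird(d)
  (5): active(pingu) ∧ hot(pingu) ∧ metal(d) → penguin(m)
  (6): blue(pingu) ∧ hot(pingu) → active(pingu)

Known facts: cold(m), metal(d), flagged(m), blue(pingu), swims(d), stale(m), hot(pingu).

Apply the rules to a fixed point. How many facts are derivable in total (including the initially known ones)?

[1] (4) [cold(m) → bird(d)]; (6) [blue(pingu) ∧ hot(pingu) → active(pingu)]. ⇒ new: bird(d), active(pingu).
[2] (1) [active(pingu) ∧ flagged(m) → locked(m)]; (5) [active(pingu) ∧ hot(pingu) ∧ metal(d) → penguin(m)]. ⇒ new: locked(m), penguin(m).
Closure: {active(pingu), bird(d), blue(pingu), cold(m), flagged(m), hot(pingu), locked(m), metal(d), penguin(m), stale(m), swims(d)} — 11 facts.

11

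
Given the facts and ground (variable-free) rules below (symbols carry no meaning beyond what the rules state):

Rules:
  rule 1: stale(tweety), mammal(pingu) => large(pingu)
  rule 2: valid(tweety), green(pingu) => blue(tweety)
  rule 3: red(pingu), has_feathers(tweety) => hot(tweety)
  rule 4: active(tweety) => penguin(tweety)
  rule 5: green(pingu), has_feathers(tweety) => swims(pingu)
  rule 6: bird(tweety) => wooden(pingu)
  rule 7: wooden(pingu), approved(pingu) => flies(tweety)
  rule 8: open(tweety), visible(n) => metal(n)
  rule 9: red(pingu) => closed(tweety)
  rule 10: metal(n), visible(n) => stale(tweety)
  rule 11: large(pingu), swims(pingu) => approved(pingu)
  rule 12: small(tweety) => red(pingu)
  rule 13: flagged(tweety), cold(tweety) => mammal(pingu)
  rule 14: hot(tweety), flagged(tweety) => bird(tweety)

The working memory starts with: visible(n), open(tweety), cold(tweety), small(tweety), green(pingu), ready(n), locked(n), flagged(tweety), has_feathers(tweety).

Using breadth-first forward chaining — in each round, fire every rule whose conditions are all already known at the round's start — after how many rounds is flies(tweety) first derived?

Round 1 fires rule 5, rule 8, rule 12, rule 13, giving swims(pingu), metal(n), red(pingu), mammal(pingu).
Round 2 fires rule 3, rule 9, rule 10, giving hot(tweety), closed(tweety), stale(tweety).
Round 3 fires rule 1, rule 14, giving large(pingu), bird(tweety).
Round 4 fires rule 6, rule 11, giving wooden(pingu), approved(pingu).
Round 5 fires rule 7, giving flies(tweety).
flies(tweety) first appears in round 5.

5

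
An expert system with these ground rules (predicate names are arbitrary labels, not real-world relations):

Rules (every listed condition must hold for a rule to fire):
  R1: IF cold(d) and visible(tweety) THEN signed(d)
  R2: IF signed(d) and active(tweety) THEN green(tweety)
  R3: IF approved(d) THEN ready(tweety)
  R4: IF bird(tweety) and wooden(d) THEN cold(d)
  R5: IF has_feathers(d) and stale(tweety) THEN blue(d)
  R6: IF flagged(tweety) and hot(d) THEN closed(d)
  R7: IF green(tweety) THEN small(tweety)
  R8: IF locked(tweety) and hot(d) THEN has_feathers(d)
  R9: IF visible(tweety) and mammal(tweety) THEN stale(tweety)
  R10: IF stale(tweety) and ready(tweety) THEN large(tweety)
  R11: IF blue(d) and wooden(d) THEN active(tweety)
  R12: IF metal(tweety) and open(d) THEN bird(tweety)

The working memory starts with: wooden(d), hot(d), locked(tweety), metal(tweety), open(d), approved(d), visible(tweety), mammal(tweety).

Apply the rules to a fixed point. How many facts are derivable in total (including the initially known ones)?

[1] R3 [IF approved(d) THEN ready(tweety)]; R8 [IF locked(tweety) and hot(d) THEN has_feathers(d)]; R9 [IF visible(tweety) and mammal(tweety) THEN stale(tweety)]; R12 [IF metal(tweety) and open(d) THEN bird(tweety)]. ⇒ new: ready(tweety), has_feathers(d), stale(tweety), bird(tweety).
[2] R4 [IF bird(tweety) and wooden(d) THEN cold(d)]; R5 [IF has_feathers(d) and stale(tweety) THEN blue(d)]; R10 [IF stale(tweety) and ready(tweety) THEN large(tweety)]. ⇒ new: cold(d), blue(d), large(tweety).
[3] R1 [IF cold(d) and visible(tweety) THEN signed(d)]; R11 [IF blue(d) and wooden(d) THEN active(tweety)]. ⇒ new: signed(d), active(tweety).
[4] R2 [IF signed(d) and active(tweety) THEN green(tweety)]. ⇒ new: green(tweety).
[5] R7 [IF green(tweety) THEN small(tweety)]. ⇒ new: small(tweety).
Closure: {active(tweety), approved(d), bird(tweety), blue(d), cold(d), green(tweety), has_feathers(d), hot(d), large(tweety), locked(tweety), mammal(tweety), metal(tweety), open(d), ready(tweety), signed(d), small(tweety), stale(tweety), visible(tweety), wooden(d)} — 19 facts.

19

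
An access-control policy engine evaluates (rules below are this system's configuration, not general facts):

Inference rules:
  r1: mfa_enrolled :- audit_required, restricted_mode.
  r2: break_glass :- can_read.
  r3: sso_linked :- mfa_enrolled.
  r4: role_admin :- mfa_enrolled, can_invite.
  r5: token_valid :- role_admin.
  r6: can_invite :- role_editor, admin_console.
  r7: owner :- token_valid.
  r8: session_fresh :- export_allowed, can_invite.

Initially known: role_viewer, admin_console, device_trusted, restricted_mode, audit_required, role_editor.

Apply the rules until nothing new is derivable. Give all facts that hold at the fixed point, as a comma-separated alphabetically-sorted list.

[1] r1 [mfa_enrolled :- audit_required, restricted_mode.]; r6 [can_invite :- role_editor, admin_console.]. ⇒ new: mfa_enrolled, can_invite.
[2] r3 [sso_linked :- mfa_enrolled.]; r4 [role_admin :- mfa_enrolled, can_invite.]. ⇒ new: sso_linked, role_admin.
[3] r5 [token_valid :- role_admin.]. ⇒ new: token_valid.
[4] r7 [owner :- token_valid.]. ⇒ new: owner.

admin_console, audit_required, can_invite, device_trusted, mfa_enrolled, owner, restricted_mode, role_admin, role_editor, role_viewer, sso_linked, token_valid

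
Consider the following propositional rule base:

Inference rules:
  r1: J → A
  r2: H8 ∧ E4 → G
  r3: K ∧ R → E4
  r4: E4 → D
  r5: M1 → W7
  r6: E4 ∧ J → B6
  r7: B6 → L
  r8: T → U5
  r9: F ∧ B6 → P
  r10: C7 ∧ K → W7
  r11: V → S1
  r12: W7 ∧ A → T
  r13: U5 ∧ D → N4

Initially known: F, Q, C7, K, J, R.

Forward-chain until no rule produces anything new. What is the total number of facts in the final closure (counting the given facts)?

Round 1: r1 [J → A]; r3 [K ∧ R → E4]; r10 [C7 ∧ K → W7]. New: A, E4, W7.
Round 2: r4 [E4 → D]; r6 [E4 ∧ J → B6]; r12 [W7 ∧ A → T]. New: D, B6, T.
Round 3: r7 [B6 → L]; r8 [T → U5]; r9 [F ∧ B6 → P]. New: L, U5, P.
Round 4: r13 [U5 ∧ D → N4]. New: N4.
Closure: {A, B6, C7, D, E4, F, J, K, L, N4, P, Q, R, T, U5, W7} — 16 facts.

16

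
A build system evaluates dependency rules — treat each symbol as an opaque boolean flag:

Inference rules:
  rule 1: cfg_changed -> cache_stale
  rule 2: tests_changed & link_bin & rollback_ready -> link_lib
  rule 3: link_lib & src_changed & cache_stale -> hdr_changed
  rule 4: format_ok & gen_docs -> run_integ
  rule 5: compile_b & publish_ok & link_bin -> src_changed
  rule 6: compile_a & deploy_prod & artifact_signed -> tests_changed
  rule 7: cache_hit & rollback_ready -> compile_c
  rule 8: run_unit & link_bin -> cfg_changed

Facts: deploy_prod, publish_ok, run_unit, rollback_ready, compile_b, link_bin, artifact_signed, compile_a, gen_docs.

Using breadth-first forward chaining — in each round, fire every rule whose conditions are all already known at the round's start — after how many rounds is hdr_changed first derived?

3

[1] rule 5 [compile_b & publish_ok & link_bin -> src_changed]; rule 6 [compile_a & deploy_prod & artifact_signed -> tests_changed]; rule 8 [run_unit & link_bin -> cfg_changed]. ⇒ new: src_changed, tests_changed, cfg_changed.
[2] rule 1 [cfg_changed -> cache_stale]; rule 2 [tests_changed & link_bin & rollback_ready -> link_lib]. ⇒ new: cache_stale, link_lib.
[3] rule 3 [link_lib & src_changed & cache_stale -> hdr_changed]. ⇒ new: hdr_changed.
hdr_changed first appears in round 3.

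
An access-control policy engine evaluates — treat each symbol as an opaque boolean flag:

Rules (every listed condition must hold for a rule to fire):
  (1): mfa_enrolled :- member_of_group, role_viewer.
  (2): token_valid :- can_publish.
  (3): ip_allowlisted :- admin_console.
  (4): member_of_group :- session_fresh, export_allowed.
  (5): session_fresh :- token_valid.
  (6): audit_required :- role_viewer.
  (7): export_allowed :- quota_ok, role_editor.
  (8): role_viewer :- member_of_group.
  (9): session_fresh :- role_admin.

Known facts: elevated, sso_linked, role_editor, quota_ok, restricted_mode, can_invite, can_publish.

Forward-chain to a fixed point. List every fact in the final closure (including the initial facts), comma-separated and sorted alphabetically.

[1] (2) [token_valid :- can_publish.]; (7) [export_allowed :- quota_ok, role_editor.]. ⇒ new: token_valid, export_allowed.
[2] (5) [session_fresh :- token_valid.]. ⇒ new: session_fresh.
[3] (4) [member_of_group :- session_fresh, export_allowed.]. ⇒ new: member_of_group.
[4] (8) [role_viewer :- member_of_group.]. ⇒ new: role_viewer.
[5] (1) [mfa_enrolled :- member_of_group, role_viewer.]; (6) [audit_required :- role_viewer.]. ⇒ new: mfa_enrolled, audit_required.

audit_required, can_invite, can_publish, elevated, export_allowed, member_of_group, mfa_enrolled, quota_ok, restricted_mode, role_editor, role_viewer, session_fresh, sso_linked, token_valid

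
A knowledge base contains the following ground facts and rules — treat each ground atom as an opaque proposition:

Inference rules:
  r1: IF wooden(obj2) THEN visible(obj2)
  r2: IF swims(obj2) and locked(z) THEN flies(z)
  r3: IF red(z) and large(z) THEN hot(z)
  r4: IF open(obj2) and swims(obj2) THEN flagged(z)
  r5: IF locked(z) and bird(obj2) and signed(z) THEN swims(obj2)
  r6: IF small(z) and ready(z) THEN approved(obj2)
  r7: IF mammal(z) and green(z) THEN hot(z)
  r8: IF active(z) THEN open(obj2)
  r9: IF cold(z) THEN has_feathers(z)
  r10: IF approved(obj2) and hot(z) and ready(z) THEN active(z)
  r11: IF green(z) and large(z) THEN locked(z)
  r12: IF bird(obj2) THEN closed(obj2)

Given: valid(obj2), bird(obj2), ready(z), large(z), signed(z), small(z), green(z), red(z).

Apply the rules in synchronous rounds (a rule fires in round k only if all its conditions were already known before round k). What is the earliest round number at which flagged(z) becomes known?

4

Round 1 — r3, r6, r11, r12, derive hot(z), approved(obj2), locked(z), closed(obj2).
Round 2 — r5, r10, derive swims(obj2), active(z).
Round 3 — r2, r8, derive flies(z), open(obj2).
Round 4 — r4, derive flagged(z).
flagged(z) first appears in round 4.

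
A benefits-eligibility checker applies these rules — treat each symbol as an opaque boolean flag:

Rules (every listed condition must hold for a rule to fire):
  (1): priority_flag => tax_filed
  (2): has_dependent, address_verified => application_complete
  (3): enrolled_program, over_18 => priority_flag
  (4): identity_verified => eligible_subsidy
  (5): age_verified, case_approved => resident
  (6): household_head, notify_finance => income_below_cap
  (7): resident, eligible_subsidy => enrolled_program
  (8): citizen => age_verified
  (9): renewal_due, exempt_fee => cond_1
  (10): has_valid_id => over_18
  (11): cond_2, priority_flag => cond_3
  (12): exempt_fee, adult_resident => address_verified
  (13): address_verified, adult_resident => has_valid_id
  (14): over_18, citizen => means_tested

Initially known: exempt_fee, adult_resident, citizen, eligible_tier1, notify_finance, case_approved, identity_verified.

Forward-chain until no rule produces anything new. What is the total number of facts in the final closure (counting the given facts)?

Round 1: (4) [identity_verified => eligible_subsidy]; (8) [citizen => age_verified]; (12) [exempt_fee, adult_resident => address_verified]. Adds eligible_subsidy, age_verified, address_verified.
Round 2: (5) [age_verified, case_approved => resident]; (13) [address_verified, adult_resident => has_valid_id]. Adds resident, has_valid_id.
Round 3: (7) [resident, eligible_subsidy => enrolled_program]; (10) [has_valid_id => over_18]. Adds enrolled_program, over_18.
Round 4: (3) [enrolled_program, over_18 => priority_flag]; (14) [over_18, citizen => means_tested]. Adds priority_flag, means_tested.
Round 5: (1) [priority_flag => tax_filed]. Adds tax_filed.
Closure: {address_verified, adult_resident, age_verified, case_approved, citizen, eligible_subsidy, eligible_tier1, enrolled_program, exempt_fee, has_valid_id, identity_verified, means_tested, notify_finance, over_18, priority_flag, resident, tax_filed} — 17 facts.

17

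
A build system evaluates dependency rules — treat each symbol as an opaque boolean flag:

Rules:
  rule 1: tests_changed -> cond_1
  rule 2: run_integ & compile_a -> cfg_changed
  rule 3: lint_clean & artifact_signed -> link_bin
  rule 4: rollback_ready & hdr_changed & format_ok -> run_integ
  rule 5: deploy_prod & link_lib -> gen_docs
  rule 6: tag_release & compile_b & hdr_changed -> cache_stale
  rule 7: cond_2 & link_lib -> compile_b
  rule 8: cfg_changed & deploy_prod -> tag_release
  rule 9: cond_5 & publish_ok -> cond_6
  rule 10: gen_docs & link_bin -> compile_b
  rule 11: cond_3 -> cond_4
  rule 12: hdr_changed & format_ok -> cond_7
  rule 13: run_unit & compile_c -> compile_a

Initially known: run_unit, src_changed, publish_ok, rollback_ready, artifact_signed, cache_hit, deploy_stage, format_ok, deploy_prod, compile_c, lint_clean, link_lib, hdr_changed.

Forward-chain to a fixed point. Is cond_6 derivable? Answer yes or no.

[1] rule 3 [lint_clean & artifact_signed -> link_bin]; rule 4 [rollback_ready & hdr_changed & format_ok -> run_integ]; rule 5 [deploy_prod & link_lib -> gen_docs]; rule 12 [hdr_changed & format_ok -> cond_7]; rule 13 [run_unit & compile_c -> compile_a]. ⇒ new: link_bin, run_integ, gen_docs, cond_7, compile_a.
[2] rule 2 [run_integ & compile_a -> cfg_changed]; rule 10 [gen_docs & link_bin -> compile_b]. ⇒ new: cfg_changed, compile_b.
[3] rule 8 [cfg_changed & deploy_prod -> tag_release]. ⇒ new: tag_release.
[4] rule 6 [tag_release & compile_b & hdr_changed -> cache_stale]. ⇒ new: cache_stale.
Fixed point reached. cond_6 is concluded only by rule 9; rule 9 needs cond_5 (never derived).

no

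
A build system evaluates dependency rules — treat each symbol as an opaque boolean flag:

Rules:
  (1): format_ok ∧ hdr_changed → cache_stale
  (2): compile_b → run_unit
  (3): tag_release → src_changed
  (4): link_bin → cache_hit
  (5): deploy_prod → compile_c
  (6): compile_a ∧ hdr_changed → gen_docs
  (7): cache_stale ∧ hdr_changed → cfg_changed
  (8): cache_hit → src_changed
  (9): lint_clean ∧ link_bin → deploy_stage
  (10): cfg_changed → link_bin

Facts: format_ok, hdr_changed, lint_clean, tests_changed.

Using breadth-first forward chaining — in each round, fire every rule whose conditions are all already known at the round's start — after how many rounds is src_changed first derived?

5

Round 1 — (1), derive cache_stale.
Round 2 — (7), derive cfg_changed.
Round 3 — (10), derive link_bin.
Round 4 — (4), (9), derive cache_hit, deploy_stage.
Round 5 — (8), derive src_changed.
src_changed first appears in round 5.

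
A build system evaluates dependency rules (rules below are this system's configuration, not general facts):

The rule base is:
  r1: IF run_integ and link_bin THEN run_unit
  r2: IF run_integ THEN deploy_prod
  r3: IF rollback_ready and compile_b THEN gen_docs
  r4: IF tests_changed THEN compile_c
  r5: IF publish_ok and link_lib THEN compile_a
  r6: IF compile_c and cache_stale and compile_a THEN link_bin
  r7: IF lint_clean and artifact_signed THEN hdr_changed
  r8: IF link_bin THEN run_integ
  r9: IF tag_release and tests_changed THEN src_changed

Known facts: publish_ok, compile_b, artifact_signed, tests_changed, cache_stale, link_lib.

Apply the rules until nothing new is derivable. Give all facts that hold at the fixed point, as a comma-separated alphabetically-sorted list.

Round 1: r4 [IF tests_changed THEN compile_c]; r5 [IF publish_ok and link_lib THEN compile_a]. Adds compile_c, compile_a.
Round 2: r6 [IF compile_c and cache_stale and compile_a THEN link_bin]. Adds link_bin.
Round 3: r8 [IF link_bin THEN run_integ]. Adds run_integ.
Round 4: r1 [IF run_integ and link_bin THEN run_unit]; r2 [IF run_integ THEN deploy_prod]. Adds run_unit, deploy_prod.

artifact_signed, cache_stale, compile_a, compile_b, compile_c, deploy_prod, link_bin, link_lib, publish_ok, run_integ, run_unit, tests_changed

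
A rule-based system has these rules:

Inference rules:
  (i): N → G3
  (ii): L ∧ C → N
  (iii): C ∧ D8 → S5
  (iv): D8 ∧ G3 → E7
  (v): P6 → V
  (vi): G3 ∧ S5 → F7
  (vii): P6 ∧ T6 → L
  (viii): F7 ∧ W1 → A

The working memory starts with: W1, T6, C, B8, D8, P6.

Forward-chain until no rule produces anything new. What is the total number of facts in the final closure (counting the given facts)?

Round 1: (iii) [C ∧ D8 → S5]; (v) [P6 → V]; (vii) [P6 ∧ T6 → L]. New: S5, V, L.
Round 2: (ii) [L ∧ C → N]. New: N.
Round 3: (i) [N → G3]. New: G3.
Round 4: (iv) [D8 ∧ G3 → E7]; (vi) [G3 ∧ S5 → F7]. New: E7, F7.
Round 5: (viii) [F7 ∧ W1 → A]. New: A.
Closure: {A, B8, C, D8, E7, F7, G3, L, N, P6, S5, T6, V, W1} — 14 facts.

14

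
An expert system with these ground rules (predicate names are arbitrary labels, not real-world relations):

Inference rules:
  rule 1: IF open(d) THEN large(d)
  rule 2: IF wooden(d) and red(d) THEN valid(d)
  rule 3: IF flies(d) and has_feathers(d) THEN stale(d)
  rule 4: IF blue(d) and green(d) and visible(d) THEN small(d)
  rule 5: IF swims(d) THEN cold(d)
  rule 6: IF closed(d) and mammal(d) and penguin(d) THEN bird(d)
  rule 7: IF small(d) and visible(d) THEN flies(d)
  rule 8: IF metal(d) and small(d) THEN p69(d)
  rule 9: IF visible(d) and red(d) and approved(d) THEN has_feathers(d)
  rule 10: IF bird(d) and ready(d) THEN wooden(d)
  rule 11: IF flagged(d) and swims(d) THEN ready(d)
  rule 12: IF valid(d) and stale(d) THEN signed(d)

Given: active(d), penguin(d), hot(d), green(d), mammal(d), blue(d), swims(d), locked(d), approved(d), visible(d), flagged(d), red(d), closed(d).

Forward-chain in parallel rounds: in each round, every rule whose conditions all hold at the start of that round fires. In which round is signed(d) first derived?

4

Round 1 fires rule 4, rule 5, rule 6, rule 9, rule 11, giving small(d), cold(d), bird(d), has_feathers(d), ready(d).
Round 2 fires rule 7, rule 10, giving flies(d), wooden(d).
Round 3 fires rule 2, rule 3, giving valid(d), stale(d).
Round 4 fires rule 12, giving signed(d).
signed(d) first appears in round 4.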